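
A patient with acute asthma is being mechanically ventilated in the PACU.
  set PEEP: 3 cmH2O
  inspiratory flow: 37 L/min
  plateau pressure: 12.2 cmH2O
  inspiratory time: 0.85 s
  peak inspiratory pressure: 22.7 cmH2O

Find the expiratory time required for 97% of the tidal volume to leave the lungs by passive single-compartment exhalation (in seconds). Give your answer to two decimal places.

Flow: 37 L/min ÷ 60 = 0.6167 L/s.
Vt = flow × Ti = 0.6167 L/s × 0.85 s × 1000 mL/L = 524.2 mL.
R = (PIP − Pplat)/V̇ = (22.7 − 12.2) / 0.6167 = 10.5/0.6167 = 17.026 cmH2O·s/L.
C = Vt/(Pplat − PEEP) = 524.2 / (12.2 − 3) = 524.2/9.2 = 56.978 mL/cmH2O.
τ = R × C = 17.026 × 0.05698 L/cmH2O = 0.9701 s.
t = −τ·ln(1 − 0.97) = −0.9701·ln(0.03) = 3.402 s.

3.40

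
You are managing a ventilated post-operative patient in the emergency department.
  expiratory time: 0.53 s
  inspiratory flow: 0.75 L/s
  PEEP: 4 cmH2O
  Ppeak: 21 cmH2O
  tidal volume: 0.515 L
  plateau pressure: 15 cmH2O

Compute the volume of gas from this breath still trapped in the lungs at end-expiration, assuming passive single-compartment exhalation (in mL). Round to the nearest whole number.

R = (PIP − Pplat)/V̇ = (21 − 15) / 0.75 = 6.0/0.75 = 8.0 cmH2O·s/L.
C = Vt/(Pplat − PEEP) = 515.0 / (15 − 4) = 515.0/11.0 = 46.818 mL/cmH2O.
τ = R × C = 8.0 × 0.04682 L/cmH2O = 0.3746 s.
Fraction remaining = e^(−Te/τ) = e^(−0.53/0.3746) = 0.243.
Trapped volume = 515.0 × 0.243 = 125.15 mL.

125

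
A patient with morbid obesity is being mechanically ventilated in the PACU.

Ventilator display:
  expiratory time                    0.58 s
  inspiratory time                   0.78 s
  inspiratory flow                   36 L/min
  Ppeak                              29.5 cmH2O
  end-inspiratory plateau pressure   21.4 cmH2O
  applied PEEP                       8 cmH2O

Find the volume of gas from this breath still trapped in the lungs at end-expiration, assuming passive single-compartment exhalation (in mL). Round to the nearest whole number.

137

Flow: 36 L/min ÷ 60 = 0.6 L/s.
Vt = flow × Ti = 0.6 L/s × 0.78 s × 1000 mL/L = 468.0 mL.
R = (PIP − Pplat)/V̇ = (29.5 − 21.4) / 0.6 = 8.1/0.6 = 13.5 cmH2O·s/L.
C = Vt/(Pplat − PEEP) = 468.0 / (21.4 − 8) = 468.0/13.4 = 34.925 mL/cmH2O.
τ = R × C = 13.5 × 0.03493 L/cmH2O = 0.4716 s.
Fraction remaining = e^(−Te/τ) = e^(−0.58/0.4716) = 0.2923.
Trapped volume = 468.0 × 0.2923 = 136.8 mL.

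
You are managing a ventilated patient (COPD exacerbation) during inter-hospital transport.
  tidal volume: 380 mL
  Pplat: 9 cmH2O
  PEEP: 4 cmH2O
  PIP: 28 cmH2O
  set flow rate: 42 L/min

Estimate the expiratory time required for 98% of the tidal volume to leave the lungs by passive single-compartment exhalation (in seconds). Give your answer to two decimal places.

8.07

Flow: 42 L/min ÷ 60 = 0.7 L/s.
R = (PIP − Pplat)/V̇ = (28 − 9) / 0.7 = 19.0/0.7 = 27.143 cmH2O·s/L.
C = Vt/(Pplat − PEEP) = 380.0 / (9 − 4) = 380.0/5.0 = 76.0 mL/cmH2O.
τ = R × C = 27.143 × 0.076 L/cmH2O = 2.063 s.
t = −τ·ln(1 − 0.98) = −2.063·ln(0.02) = 8.071 s.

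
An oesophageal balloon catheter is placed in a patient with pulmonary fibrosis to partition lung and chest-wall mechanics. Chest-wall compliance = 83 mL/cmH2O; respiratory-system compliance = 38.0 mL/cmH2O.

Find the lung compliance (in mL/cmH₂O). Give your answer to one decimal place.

70.1

1/CL = 1/Crs − 1/Ccw.
1/CL = 1/38.0 − 1/83 = 0.01427.
CL = 70.077 mL/cmH2O.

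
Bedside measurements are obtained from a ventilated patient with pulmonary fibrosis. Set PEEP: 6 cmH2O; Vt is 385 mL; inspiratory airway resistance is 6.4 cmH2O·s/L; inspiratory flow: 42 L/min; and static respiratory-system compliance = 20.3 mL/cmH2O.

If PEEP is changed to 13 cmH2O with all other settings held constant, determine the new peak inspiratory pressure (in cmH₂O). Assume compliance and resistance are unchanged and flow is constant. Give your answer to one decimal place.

Flow: 42 L/min ÷ 60 = 0.7 L/s.
PIP = Vt/C + R·V̇ + PEEP (constant-flow equation of motion).
Only the baseline term changes: ΔPIP = ΔPEEP = 13 − 6 = 7.0 cmH2O.
Original PIP = 385/20.3 + 6.4×0.7 + 6 = 29.446 cmH2O; new PIP = 29.446 + (7.0) = 36.446 cmH2O.

36.4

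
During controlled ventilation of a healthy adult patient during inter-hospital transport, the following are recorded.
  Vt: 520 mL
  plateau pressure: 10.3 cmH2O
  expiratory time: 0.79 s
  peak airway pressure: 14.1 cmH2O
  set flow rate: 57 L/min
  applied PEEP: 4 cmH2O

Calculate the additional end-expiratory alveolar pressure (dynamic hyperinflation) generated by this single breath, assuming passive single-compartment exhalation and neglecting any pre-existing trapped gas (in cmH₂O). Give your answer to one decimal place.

Flow: 57 L/min ÷ 60 = 0.95 L/s.
R = (PIP − Pplat)/V̇ = (14.1 − 10.3) / 0.95 = 3.8/0.95 = 4.0 cmH2O·s/L.
C = Vt/(Pplat − PEEP) = 520.0 / (10.3 − 4) = 520.0/6.3 = 82.54 mL/cmH2O.
τ = R × C = 4.0 × 0.08254 L/cmH2O = 0.3302 s.
Fraction remaining = e^(−Te/τ) = e^(−0.79/0.3302) = 0.0914; trapped volume = 520.0 × 0.0914 = 47.528 mL.
Additional alveolar pressure from trapping ≈ V_trapped / C = 47.528 / 82.54 = 0.5758 cmH2O.

0.6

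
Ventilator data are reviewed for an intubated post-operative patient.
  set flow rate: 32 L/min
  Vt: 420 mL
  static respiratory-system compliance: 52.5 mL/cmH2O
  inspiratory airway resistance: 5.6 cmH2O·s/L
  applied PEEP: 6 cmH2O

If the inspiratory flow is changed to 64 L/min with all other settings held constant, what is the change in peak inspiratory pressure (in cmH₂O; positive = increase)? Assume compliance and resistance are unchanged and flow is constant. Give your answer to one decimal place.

3.0

Flow: 32 L/min ÷ 60 = 0.5333 L/s.
New flow: 64 L/min ÷ 60 = 1.0667 L/s.
PIP = Vt/C + R·V̇ + PEEP (constant-flow equation of motion).
Only the resistive term changes: ΔPIP = R × ΔV̇ = 5.6 × (1.0667 − 0.5333) = 5.6 × 0.5334 = 2.987 cmH2O.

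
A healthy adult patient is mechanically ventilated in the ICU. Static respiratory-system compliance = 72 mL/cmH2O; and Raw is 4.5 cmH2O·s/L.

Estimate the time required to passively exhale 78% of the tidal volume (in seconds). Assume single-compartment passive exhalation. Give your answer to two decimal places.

τ = R × C = 4.5 × 72 mL/cmH2O = 4.5 × 0.072 L/cmH2O = 0.324 s.
Exhaled fraction f = 1 − e^(−t/τ) → t = −τ·ln(1 − f) = −0.324·ln(0.22) = 0.4906 s.

0.49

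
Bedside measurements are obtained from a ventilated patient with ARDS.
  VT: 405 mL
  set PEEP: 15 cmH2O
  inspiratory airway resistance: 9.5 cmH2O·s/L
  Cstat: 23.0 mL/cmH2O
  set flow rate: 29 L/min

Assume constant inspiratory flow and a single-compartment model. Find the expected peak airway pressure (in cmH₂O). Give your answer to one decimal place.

Flow: 29 L/min ÷ 60 = 0.4833 L/s.
Equation of motion (constant flow): PIP = Vt/C + R·V̇ + PEEP.
PIP = 405/23.0 + 9.5×0.4833 + 15 = 17.609 + 4.591 + 15 = 37.2 cmH2O.

37.2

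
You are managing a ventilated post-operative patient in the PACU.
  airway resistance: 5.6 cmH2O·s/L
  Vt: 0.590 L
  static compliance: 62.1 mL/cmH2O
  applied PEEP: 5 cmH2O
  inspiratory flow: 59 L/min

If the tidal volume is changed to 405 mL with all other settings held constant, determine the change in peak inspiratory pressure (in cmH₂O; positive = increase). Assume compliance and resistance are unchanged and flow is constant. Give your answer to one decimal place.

PIP = Vt/C + R·V̇ + PEEP (constant-flow equation of motion).
Only the elastic term changes: ΔPIP = ΔVt / C = (405 − 590) / 62.1 = -2.979 cmH2O.

-3.0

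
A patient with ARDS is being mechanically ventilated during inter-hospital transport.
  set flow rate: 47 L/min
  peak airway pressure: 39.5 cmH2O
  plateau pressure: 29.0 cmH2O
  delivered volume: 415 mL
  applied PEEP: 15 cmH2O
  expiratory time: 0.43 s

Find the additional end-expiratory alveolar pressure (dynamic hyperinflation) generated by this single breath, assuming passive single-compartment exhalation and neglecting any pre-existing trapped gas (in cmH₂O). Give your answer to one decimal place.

4.7

Flow: 47 L/min ÷ 60 = 0.7833 L/s.
R = (PIP − Pplat)/V̇ = (39.5 − 29.0) / 0.7833 = 10.5/0.7833 = 13.405 cmH2O·s/L.
C = Vt/(Pplat − PEEP) = 415.0 / (29.0 − 15) = 415.0/14.0 = 29.643 mL/cmH2O.
τ = R × C = 13.405 × 0.02964 L/cmH2O = 0.3973 s.
Fraction remaining = e^(−Te/τ) = e^(−0.43/0.3973) = 0.3388; trapped volume = 415.0 × 0.3388 = 140.6 mL.
Additional alveolar pressure from trapping ≈ V_trapped / C = 140.6 / 29.643 = 4.743 cmH2O.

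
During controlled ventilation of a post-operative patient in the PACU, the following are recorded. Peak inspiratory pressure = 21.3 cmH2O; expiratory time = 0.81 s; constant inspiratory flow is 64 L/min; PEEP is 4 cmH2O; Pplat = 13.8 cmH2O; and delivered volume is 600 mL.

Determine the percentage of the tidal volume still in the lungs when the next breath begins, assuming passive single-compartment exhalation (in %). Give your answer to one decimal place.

Flow: 64 L/min ÷ 60 = 1.0667 L/s.
R = (PIP − Pplat)/V̇ = (21.3 − 13.8) / 1.0667 = 7.5/1.0667 = 7.031 cmH2O·s/L.
C = Vt/(Pplat − PEEP) = 600.0 / (13.8 − 4) = 600.0/9.8 = 61.224 mL/cmH2O.
τ = R × C = 7.031 × 0.06122 L/cmH2O = 0.4304 s.
Fraction remaining at end-expiration = e^(−Te/τ) = e^(−0.81/0.4304) = 0.1523 → 15.23%.

15.2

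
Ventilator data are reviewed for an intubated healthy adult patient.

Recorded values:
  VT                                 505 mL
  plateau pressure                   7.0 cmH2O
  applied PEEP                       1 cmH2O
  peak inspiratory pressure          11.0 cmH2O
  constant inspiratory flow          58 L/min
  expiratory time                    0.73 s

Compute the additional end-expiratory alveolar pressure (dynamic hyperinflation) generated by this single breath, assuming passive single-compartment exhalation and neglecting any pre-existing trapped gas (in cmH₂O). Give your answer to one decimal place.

0.7

Flow: 58 L/min ÷ 60 = 0.9667 L/s.
R = (PIP − Pplat)/V̇ = (11.0 − 7.0) / 0.9667 = 4.0/0.9667 = 4.138 cmH2O·s/L.
C = Vt/(Pplat − PEEP) = 505.0 / (7.0 − 1) = 505.0/6.0 = 84.167 mL/cmH2O.
τ = R × C = 4.138 × 0.08417 L/cmH2O = 0.3483 s.
Fraction remaining = e^(−Te/τ) = e^(−0.73/0.3483) = 0.123; trapped volume = 505.0 × 0.123 = 62.115 mL.
Additional alveolar pressure from trapping ≈ V_trapped / C = 62.115 / 84.167 = 0.738 cmH2O.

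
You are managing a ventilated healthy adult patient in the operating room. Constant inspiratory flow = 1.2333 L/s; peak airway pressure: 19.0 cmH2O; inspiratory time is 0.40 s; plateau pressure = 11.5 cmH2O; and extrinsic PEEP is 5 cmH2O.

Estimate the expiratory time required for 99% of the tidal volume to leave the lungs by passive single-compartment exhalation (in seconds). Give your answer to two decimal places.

2.13

Vt = flow × Ti = 1.2333 L/s × 0.40 s × 1000 mL/L = 493.32 mL.
R = (PIP − Pplat)/V̇ = (19.0 − 11.5) / 1.2333 = 7.5/1.2333 = 6.081 cmH2O·s/L.
C = Vt/(Pplat − PEEP) = 493.32 / (11.5 − 5) = 493.32/6.5 = 75.895 mL/cmH2O.
τ = R × C = 6.081 × 0.0759 L/cmH2O = 0.4615 s.
t = −τ·ln(1 − 0.99) = −0.4615·ln(0.01) = 2.125 s.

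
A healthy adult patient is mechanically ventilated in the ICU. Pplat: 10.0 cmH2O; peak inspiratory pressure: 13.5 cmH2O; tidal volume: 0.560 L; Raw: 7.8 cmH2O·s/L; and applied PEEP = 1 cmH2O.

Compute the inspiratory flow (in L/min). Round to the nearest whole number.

27

flow = (PIP − Pplat) / Raw = (13.5 − 10.0) / 7.8 = 0.4487 L/s × 60 = 26.922 L/min.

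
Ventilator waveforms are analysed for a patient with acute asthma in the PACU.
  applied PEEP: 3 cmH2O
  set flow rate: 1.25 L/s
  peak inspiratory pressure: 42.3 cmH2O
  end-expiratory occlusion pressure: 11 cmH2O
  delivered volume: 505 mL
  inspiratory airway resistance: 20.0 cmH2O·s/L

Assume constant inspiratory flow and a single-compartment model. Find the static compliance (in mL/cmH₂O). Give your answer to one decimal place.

Total PEEP = 11 cmH2O (set 3 + intrinsic 8); this is the baseline alveolar pressure.
Equation of motion (constant flow): PIP = Vt/C + R·V̇ + PEEP.
Vt/C = PIP − R·V̇ − PEEP = 42.3 − 20.0×1.25 − 11 = 42.3 − 25.0 − 11 = 6.3 cmH2O.
C = Vt / 6.3 = 505 / 6.3 = 80.159 mL/cmH2O.

80.2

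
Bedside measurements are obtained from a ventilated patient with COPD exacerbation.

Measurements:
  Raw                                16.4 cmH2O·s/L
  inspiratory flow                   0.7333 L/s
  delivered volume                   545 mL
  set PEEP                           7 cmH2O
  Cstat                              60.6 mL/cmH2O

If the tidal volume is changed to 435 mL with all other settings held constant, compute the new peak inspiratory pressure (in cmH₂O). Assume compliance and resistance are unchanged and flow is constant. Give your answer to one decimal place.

26.2

PIP = Vt/C + R·V̇ + PEEP (constant-flow equation of motion).
Only the elastic term changes: ΔPIP = ΔVt / C = (435 − 545) / 60.6 = -1.815 cmH2O.
Original PIP = 545/60.6 + 16.4×0.7333 + 7 = 28.02 cmH2O; new PIP = 28.02 + (-1.815) = 26.205 cmH2O.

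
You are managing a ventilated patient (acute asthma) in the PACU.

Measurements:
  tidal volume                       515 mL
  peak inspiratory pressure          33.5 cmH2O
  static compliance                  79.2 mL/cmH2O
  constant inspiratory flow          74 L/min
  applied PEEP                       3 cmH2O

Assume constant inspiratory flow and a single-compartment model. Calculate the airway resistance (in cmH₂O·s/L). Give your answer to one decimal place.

19.5

Flow: 74 L/min ÷ 60 = 1.2333 L/s.
Equation of motion (constant flow): PIP = Vt/C + R·V̇ + PEEP.
R·V̇ = PIP − Vt/C − PEEP = 33.5 − 515/79.2 − 3 = 33.5 − 6.503 − 3 = 23.997 cmH2O.
R = 23.997 / 1.2333 = 19.458 cmH2O·s/L.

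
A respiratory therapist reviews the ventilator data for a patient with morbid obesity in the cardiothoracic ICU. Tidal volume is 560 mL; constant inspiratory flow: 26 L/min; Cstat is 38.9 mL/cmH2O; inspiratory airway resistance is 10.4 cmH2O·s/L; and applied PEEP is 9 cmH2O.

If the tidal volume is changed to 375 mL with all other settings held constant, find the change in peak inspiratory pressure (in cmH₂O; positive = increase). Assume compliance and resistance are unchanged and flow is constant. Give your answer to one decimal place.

-4.8

PIP = Vt/C + R·V̇ + PEEP (constant-flow equation of motion).
Only the elastic term changes: ΔPIP = ΔVt / C = (375 − 560) / 38.9 = -4.756 cmH2O.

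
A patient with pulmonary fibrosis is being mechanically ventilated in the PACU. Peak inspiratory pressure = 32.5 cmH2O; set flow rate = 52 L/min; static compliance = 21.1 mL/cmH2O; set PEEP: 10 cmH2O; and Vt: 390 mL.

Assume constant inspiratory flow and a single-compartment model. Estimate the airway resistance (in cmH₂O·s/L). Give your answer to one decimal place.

4.6

Flow: 52 L/min ÷ 60 = 0.8667 L/s.
Equation of motion (constant flow): PIP = Vt/C + R·V̇ + PEEP.
R·V̇ = PIP − Vt/C − PEEP = 32.5 − 390/21.1 − 10 = 32.5 − 18.483 − 10 = 4.017 cmH2O.
R = 4.017 / 0.8667 = 4.635 cmH2O·s/L.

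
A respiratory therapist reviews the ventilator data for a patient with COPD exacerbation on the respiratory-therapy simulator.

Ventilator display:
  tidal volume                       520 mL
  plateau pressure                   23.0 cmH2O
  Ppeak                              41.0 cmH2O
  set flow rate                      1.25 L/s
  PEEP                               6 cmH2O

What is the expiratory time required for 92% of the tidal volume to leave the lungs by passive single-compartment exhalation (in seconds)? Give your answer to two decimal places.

1.11

R = (PIP − Pplat)/V̇ = (41.0 − 23.0) / 1.25 = 18.0/1.25 = 14.4 cmH2O·s/L.
C = Vt/(Pplat − PEEP) = 520.0 / (23.0 − 6) = 520.0/17.0 = 30.588 mL/cmH2O.
τ = R × C = 14.4 × 0.03059 L/cmH2O = 0.4405 s.
t = −τ·ln(1 − 0.92) = −0.4405·ln(0.08) = 1.113 s.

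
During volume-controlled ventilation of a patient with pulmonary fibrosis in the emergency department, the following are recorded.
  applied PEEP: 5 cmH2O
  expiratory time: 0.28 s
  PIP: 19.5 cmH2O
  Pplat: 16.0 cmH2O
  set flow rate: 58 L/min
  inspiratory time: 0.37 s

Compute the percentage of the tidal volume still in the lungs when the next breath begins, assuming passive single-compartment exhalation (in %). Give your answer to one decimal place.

9.3

Flow: 58 L/min ÷ 60 = 0.9667 L/s.
Vt = flow × Ti = 0.9667 L/s × 0.37 s × 1000 mL/L = 357.68 mL.
R = (PIP − Pplat)/V̇ = (19.5 − 16.0) / 0.9667 = 3.5/0.9667 = 3.621 cmH2O·s/L.
C = Vt/(Pplat − PEEP) = 357.68 / (16.0 − 5) = 357.68/11.0 = 32.516 mL/cmH2O.
τ = R × C = 3.621 × 0.03252 L/cmH2O = 0.1178 s.
Fraction remaining at end-expiration = e^(−Te/τ) = e^(−0.28/0.1178) = 0.09284 → 9.284%.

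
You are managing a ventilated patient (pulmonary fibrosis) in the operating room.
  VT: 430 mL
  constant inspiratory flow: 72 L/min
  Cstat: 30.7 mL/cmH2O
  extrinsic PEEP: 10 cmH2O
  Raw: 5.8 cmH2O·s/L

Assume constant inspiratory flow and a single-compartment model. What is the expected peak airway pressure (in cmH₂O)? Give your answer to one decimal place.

31.0

Flow: 72 L/min ÷ 60 = 1.2 L/s.
Equation of motion (constant flow): PIP = Vt/C + R·V̇ + PEEP.
PIP = 430/30.7 + 5.8×1.2 + 10 = 14.007 + 6.96 + 10 = 30.967 cmH2O.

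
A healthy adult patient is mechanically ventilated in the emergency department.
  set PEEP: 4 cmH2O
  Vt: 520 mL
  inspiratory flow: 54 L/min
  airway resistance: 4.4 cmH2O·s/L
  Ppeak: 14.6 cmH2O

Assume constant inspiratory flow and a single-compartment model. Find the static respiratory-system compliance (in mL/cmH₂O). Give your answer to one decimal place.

78.3

Flow: 54 L/min ÷ 60 = 0.9 L/s.
Equation of motion (constant flow): PIP = Vt/C + R·V̇ + PEEP.
Vt/C = PIP − R·V̇ − PEEP = 14.6 − 4.4×0.9 − 4 = 14.6 − 3.96 − 4 = 6.64 cmH2O.
C = Vt / 6.64 = 520 / 6.64 = 78.313 mL/cmH2O.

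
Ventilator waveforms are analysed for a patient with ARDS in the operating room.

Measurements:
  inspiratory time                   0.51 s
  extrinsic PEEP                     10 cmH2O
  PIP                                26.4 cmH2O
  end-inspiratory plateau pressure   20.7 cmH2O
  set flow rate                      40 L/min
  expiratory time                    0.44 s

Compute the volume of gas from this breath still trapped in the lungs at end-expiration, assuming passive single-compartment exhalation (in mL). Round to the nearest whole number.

Flow: 40 L/min ÷ 60 = 0.6667 L/s.
Vt = flow × Ti = 0.6667 L/s × 0.51 s × 1000 mL/L = 340.02 mL.
R = (PIP − Pplat)/V̇ = (26.4 − 20.7) / 0.6667 = 5.7/0.6667 = 8.55 cmH2O·s/L.
C = Vt/(Pplat − PEEP) = 340.02 / (20.7 − 10) = 340.02/10.7 = 31.778 mL/cmH2O.
τ = R × C = 8.55 × 0.03178 L/cmH2O = 0.2717 s.
Fraction remaining = e^(−Te/τ) = e^(−0.44/0.2717) = 0.198.
Trapped volume = 340.02 × 0.198 = 67.324 mL.

67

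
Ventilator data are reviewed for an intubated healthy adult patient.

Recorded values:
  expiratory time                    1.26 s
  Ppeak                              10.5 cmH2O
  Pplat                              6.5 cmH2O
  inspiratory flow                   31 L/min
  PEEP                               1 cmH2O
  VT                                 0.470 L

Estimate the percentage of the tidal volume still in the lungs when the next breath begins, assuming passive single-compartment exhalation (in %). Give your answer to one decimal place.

14.9

Flow: 31 L/min ÷ 60 = 0.5167 L/s.
R = (PIP − Pplat)/V̇ = (10.5 − 6.5) / 0.5167 = 4.0/0.5167 = 7.741 cmH2O·s/L.
C = Vt/(Pplat − PEEP) = 470.0 / (6.5 − 1) = 470.0/5.5 = 85.455 mL/cmH2O.
τ = R × C = 7.741 × 0.08546 L/cmH2O = 0.6615 s.
Fraction remaining at end-expiration = e^(−Te/τ) = e^(−1.26/0.6615) = 0.1489 → 14.89%.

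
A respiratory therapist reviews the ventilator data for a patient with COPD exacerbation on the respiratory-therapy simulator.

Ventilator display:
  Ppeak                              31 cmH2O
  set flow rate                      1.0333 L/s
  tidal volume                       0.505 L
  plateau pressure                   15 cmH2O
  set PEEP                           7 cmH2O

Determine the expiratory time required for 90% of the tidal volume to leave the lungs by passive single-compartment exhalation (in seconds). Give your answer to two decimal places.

R = (PIP − Pplat)/V̇ = (31 − 15) / 1.0333 = 16.0/1.0333 = 15.484 cmH2O·s/L.
C = Vt/(Pplat − PEEP) = 505.0 / (15 − 7) = 505.0/8.0 = 63.125 mL/cmH2O.
τ = R × C = 15.484 × 0.06313 L/cmH2O = 0.9775 s.
t = −τ·ln(1 − 0.90) = −0.9775·ln(0.1) = 2.251 s.

2.25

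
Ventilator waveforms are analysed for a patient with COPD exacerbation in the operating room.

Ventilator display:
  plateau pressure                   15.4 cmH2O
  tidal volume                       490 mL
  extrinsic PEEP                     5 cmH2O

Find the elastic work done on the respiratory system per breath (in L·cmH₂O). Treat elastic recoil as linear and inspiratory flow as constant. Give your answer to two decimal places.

2.55

Elastic work ≈ ½ × (Pplat − PEEP) × Vt = 0.5 × (15.4 − 5) × 0.490 L = 0.5 × 10.4 × 0.490 = 2.548 L·cmH2O.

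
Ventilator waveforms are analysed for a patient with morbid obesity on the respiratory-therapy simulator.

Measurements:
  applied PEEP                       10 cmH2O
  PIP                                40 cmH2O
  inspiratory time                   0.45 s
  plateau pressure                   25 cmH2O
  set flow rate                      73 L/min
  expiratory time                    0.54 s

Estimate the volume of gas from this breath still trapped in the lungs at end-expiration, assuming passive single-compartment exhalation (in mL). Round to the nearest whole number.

Flow: 73 L/min ÷ 60 = 1.2167 L/s.
Vt = flow × Ti = 1.2167 L/s × 0.45 s × 1000 mL/L = 547.52 mL.
R = (PIP − Pplat)/V̇ = (40 − 25) / 1.2167 = 15.0/1.2167 = 12.328 cmH2O·s/L.
C = Vt/(Pplat − PEEP) = 547.52 / (25 − 10) = 547.52/15.0 = 36.501 mL/cmH2O.
τ = R × C = 12.328 × 0.0365 L/cmH2O = 0.45 s.
Fraction remaining = e^(−Te/τ) = e^(−0.54/0.45) = 0.3012.
Trapped volume = 547.52 × 0.3012 = 164.91 mL.

165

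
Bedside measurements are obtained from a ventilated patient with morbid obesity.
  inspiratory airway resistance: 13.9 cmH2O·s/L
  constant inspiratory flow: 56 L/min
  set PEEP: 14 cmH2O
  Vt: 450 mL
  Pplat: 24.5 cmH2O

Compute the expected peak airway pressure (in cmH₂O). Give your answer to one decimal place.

37.5

Flow: 56 L/min ÷ 60 = 0.9333 L/s.
PIP = Pplat + Raw × flow = 24.5 + 13.9 × 0.9333 = 24.5 + 12.973 = 37.473 cmH2O.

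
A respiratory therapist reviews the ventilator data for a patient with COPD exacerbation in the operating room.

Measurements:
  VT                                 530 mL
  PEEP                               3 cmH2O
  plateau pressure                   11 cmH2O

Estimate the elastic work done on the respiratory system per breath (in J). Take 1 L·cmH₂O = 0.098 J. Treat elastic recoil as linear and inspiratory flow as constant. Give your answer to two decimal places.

Elastic work ≈ ½ × (Pplat − PEEP) × Vt = 0.5 × (11 − 3) × 0.530 L = 0.5 × 8.0 × 0.530 = 2.12 L·cmH2O.
× 0.098 J/(L·cmH2O) → 0.2078 J.

0.21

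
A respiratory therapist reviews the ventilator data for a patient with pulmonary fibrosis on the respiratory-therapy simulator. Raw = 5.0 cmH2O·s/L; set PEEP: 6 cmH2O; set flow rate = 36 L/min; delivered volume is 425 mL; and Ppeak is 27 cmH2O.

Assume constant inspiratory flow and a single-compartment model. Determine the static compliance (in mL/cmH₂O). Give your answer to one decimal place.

23.6

Flow: 36 L/min ÷ 60 = 0.6 L/s.
Equation of motion (constant flow): PIP = Vt/C + R·V̇ + PEEP.
Vt/C = PIP − R·V̇ − PEEP = 27 − 5.0×0.6 − 6 = 27 − 3.0 − 6 = 18.0 cmH2O.
C = Vt / 18.0 = 425 / 18.0 = 23.611 mL/cmH2O.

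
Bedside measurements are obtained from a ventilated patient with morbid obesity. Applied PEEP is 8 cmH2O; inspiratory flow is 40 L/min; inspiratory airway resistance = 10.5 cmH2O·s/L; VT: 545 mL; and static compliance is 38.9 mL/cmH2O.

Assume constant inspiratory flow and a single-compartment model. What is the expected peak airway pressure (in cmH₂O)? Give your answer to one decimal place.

Flow: 40 L/min ÷ 60 = 0.6667 L/s.
Equation of motion (constant flow): PIP = Vt/C + R·V̇ + PEEP.
PIP = 545/38.9 + 10.5×0.6667 + 8 = 14.01 + 7.0 + 8 = 29.01 cmH2O.

29.0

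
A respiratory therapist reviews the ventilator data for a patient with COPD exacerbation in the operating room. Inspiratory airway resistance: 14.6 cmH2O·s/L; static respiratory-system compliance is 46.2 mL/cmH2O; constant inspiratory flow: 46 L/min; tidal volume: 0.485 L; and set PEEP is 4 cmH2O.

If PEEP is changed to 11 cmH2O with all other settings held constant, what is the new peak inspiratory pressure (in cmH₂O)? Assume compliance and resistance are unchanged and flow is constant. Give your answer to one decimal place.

32.7

Flow: 46 L/min ÷ 60 = 0.7667 L/s.
PIP = Vt/C + R·V̇ + PEEP (constant-flow equation of motion).
Only the baseline term changes: ΔPIP = ΔPEEP = 11 − 4 = 7.0 cmH2O.
Original PIP = 485/46.2 + 14.6×0.7667 + 4 = 25.692 cmH2O; new PIP = 25.692 + (7.0) = 32.692 cmH2O.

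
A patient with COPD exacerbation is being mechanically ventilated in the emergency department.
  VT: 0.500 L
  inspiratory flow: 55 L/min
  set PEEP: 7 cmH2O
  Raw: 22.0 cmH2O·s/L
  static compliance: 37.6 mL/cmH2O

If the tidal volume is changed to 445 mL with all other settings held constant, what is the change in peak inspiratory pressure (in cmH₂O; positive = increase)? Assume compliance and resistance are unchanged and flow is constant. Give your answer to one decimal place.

-1.5

PIP = Vt/C + R·V̇ + PEEP (constant-flow equation of motion).
Only the elastic term changes: ΔPIP = ΔVt / C = (445 − 500) / 37.6 = -1.463 cmH2O.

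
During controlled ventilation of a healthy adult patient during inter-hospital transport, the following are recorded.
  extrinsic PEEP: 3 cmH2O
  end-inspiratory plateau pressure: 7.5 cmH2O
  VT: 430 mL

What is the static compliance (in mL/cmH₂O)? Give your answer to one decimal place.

95.6

Cstat = Vt / (Pplat − PEEP) = 430 / (7.5 − 3) = 430 / 4.5 = 95.556 mL/cmH2O.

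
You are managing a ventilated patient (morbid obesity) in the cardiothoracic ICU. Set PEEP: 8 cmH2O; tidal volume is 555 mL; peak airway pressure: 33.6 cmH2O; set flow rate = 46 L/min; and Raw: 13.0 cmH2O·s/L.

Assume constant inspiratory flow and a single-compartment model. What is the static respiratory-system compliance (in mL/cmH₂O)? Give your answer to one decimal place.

Flow: 46 L/min ÷ 60 = 0.7667 L/s.
Equation of motion (constant flow): PIP = Vt/C + R·V̇ + PEEP.
Vt/C = PIP − R·V̇ − PEEP = 33.6 − 13.0×0.7667 − 8 = 33.6 − 9.967 − 8 = 15.633 cmH2O.
C = Vt / 15.633 = 555 / 15.633 = 35.502 mL/cmH2O.

35.5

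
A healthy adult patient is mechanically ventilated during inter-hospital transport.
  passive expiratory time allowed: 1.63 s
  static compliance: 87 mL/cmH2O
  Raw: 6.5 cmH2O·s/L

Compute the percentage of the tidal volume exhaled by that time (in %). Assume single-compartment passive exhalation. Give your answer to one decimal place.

94.4

τ = R × C = 6.5 × 87 mL/cmH2O = 6.5 × 0.087 L/cmH2O = 0.5655 s.
Passive exhalation: V(t)/V₀ = e^(−t/τ) = e^(−1.63/0.5655) = 0.056.
Fraction exhaled = 1 − 0.056 = 0.944 → 94.4%.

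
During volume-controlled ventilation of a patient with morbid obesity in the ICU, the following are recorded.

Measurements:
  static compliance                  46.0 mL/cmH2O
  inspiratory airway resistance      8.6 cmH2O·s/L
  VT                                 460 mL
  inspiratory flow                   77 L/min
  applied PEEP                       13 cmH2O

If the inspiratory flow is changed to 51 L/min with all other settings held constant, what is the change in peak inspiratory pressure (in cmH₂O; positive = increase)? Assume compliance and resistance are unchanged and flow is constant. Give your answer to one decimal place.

Flow: 77 L/min ÷ 60 = 1.2833 L/s.
New flow: 51 L/min ÷ 60 = 0.85 L/s.
PIP = Vt/C + R·V̇ + PEEP (constant-flow equation of motion).
Only the resistive term changes: ΔPIP = R × ΔV̇ = 8.6 × (0.85 − 1.2833) = 8.6 × -0.4333 = -3.726 cmH2O.

-3.7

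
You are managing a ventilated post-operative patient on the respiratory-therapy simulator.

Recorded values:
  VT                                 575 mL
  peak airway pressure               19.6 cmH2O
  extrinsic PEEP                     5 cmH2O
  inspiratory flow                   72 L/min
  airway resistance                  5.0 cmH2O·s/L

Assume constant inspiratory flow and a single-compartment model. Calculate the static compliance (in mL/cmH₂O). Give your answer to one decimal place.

Flow: 72 L/min ÷ 60 = 1.2 L/s.
Equation of motion (constant flow): PIP = Vt/C + R·V̇ + PEEP.
Vt/C = PIP − R·V̇ − PEEP = 19.6 − 5.0×1.2 − 5 = 19.6 − 6.0 − 5 = 8.6 cmH2O.
C = Vt / 8.6 = 575 / 8.6 = 66.86 mL/cmH2O.

66.9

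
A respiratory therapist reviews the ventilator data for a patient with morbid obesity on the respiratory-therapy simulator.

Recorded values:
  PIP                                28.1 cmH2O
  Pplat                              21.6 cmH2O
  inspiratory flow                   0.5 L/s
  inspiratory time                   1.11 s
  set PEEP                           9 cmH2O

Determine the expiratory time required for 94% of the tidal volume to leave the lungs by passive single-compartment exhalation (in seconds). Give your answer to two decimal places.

1.61

Vt = flow × Ti = 0.5 L/s × 1.11 s × 1000 mL/L = 555.0 mL.
R = (PIP − Pplat)/V̇ = (28.1 − 21.6) / 0.5 = 6.5/0.5 = 13.0 cmH2O·s/L.
C = Vt/(Pplat − PEEP) = 555.0 / (21.6 − 9) = 555.0/12.6 = 44.048 mL/cmH2O.
τ = R × C = 13.0 × 0.04405 L/cmH2O = 0.5727 s.
t = −τ·ln(1 − 0.94) = −0.5727·ln(0.06) = 1.611 s.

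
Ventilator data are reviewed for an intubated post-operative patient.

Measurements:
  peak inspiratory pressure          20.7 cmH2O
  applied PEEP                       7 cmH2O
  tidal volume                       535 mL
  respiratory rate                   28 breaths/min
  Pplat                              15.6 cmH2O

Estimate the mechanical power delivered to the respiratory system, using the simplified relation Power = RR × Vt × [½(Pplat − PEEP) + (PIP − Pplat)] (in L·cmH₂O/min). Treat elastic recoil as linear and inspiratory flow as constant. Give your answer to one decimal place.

Per-breath work = Vt × [½(Pplat−PEEP) + (PIP−Pplat)] = 0.535 × [0.5×8.6 + 5.1] = 0.535 × 9.4 = 5.029 L·cmH2O.
Power = 28 × 5.029 = 140.81 L·cmH2O/min.

140.8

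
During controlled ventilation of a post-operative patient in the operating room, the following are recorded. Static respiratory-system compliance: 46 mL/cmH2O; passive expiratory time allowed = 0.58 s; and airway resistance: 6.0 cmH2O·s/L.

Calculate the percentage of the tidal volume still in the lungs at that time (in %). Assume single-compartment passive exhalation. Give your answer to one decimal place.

12.2

τ = R × C = 6.0 × 46 mL/cmH2O = 6.0 × 0.046 L/cmH2O = 0.276 s.
Passive exhalation: V(t)/V₀ = e^(−t/τ) = e^(−0.58/0.276) = 0.1223.
Fraction remaining = 0.1223 → 12.23%.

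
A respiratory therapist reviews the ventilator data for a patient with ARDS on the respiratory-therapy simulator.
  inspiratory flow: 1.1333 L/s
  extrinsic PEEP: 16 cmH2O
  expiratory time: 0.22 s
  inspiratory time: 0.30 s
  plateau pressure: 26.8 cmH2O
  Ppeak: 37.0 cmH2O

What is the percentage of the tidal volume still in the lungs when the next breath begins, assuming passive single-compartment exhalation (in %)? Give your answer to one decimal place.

Vt = flow × Ti = 1.1333 L/s × 0.30 s × 1000 mL/L = 339.99 mL.
R = (PIP − Pplat)/V̇ = (37.0 − 26.8) / 1.1333 = 10.2/1.1333 = 9.0 cmH2O·s/L.
C = Vt/(Pplat − PEEP) = 339.99 / (26.8 − 16) = 339.99/10.8 = 31.481 mL/cmH2O.
τ = R × C = 9.0 × 0.03148 L/cmH2O = 0.2833 s.
Fraction remaining at end-expiration = e^(−Te/τ) = e^(−0.22/0.2833) = 0.46 → 46.0%.

46.0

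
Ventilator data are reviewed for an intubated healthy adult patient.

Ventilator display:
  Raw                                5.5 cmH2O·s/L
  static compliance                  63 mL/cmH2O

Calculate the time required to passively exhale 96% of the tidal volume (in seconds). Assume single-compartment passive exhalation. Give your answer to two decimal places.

1.12

τ = R × C = 5.5 × 63 mL/cmH2O = 5.5 × 0.063 L/cmH2O = 0.3465 s.
Exhaled fraction f = 1 − e^(−t/τ) → t = −τ·ln(1 − f) = −0.3465·ln(0.04) = 1.115 s.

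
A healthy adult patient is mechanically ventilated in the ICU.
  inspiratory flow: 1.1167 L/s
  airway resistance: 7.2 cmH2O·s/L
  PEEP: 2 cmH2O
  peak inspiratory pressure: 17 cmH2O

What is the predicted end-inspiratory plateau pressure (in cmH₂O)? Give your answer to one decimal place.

9.0

Pplat = PIP − Raw × flow = 17 − 7.2 × 1.1167 = 17 − 8.04 = 8.96 cmH2O.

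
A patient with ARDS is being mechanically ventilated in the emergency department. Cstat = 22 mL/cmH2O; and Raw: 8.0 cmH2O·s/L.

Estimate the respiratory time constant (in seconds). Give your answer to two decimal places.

0.18

τ = R × C = 8.0 × 22 mL/cmH2O = 8.0 × 0.022 L/cmH2O = 0.176 s.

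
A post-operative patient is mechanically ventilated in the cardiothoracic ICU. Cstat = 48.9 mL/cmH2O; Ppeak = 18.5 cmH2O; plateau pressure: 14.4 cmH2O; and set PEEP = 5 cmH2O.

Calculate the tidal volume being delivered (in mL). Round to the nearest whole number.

Vt = Cstat × (Pplat − PEEP) = 48.9 × (14.4 − 5) = 48.9 × 9.4 = 459.66 mL.

460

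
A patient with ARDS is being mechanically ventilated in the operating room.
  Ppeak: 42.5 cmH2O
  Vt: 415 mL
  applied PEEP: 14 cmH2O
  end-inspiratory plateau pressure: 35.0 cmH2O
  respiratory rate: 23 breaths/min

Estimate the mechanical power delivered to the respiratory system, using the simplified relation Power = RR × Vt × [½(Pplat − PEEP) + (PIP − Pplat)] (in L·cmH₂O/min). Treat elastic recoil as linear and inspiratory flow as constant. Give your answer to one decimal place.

Per-breath work = Vt × [½(Pplat−PEEP) + (PIP−Pplat)] = 0.415 × [0.5×21.0 + 7.5] = 0.415 × 18.0 = 7.47 L·cmH2O.
Power = 23 × 7.47 = 171.81 L·cmH2O/min.

171.8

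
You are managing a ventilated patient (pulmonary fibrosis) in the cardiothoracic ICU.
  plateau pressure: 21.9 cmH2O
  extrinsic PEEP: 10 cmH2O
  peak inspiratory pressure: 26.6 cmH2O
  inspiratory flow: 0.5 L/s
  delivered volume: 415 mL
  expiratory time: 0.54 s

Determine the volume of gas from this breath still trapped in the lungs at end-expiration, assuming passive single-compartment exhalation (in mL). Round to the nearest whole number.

R = (PIP − Pplat)/V̇ = (26.6 − 21.9) / 0.5 = 4.7/0.5 = 9.4 cmH2O·s/L.
C = Vt/(Pplat − PEEP) = 415.0 / (21.9 − 10) = 415.0/11.9 = 34.874 mL/cmH2O.
τ = R × C = 9.4 × 0.03487 L/cmH2O = 0.3278 s.
Fraction remaining = e^(−Te/τ) = e^(−0.54/0.3278) = 0.1926.
Trapped volume = 415.0 × 0.1926 = 79.929 mL.

80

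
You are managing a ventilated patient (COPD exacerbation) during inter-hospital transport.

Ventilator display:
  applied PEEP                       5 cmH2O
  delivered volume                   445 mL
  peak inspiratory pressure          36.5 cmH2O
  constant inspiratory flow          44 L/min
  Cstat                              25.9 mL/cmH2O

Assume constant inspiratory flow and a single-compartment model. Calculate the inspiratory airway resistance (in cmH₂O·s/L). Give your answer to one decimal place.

Flow: 44 L/min ÷ 60 = 0.7333 L/s.
Equation of motion (constant flow): PIP = Vt/C + R·V̇ + PEEP.
R·V̇ = PIP − Vt/C − PEEP = 36.5 − 445/25.9 − 5 = 36.5 − 17.181 − 5 = 14.319 cmH2O.
R = 14.319 / 0.7333 = 19.527 cmH2O·s/L.

19.5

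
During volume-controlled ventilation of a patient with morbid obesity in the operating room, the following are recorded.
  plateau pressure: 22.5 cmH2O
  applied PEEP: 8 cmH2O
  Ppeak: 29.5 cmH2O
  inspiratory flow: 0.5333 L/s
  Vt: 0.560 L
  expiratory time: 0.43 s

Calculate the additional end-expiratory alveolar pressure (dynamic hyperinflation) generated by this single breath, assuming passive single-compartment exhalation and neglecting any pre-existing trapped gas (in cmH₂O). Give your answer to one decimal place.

R = (PIP − Pplat)/V̇ = (29.5 − 22.5) / 0.5333 = 7.0/0.5333 = 13.126 cmH2O·s/L.
C = Vt/(Pplat − PEEP) = 560.0 / (22.5 − 8) = 560.0/14.5 = 38.621 mL/cmH2O.
τ = R × C = 13.126 × 0.03862 L/cmH2O = 0.5069 s.
Fraction remaining = e^(−Te/τ) = e^(−0.43/0.5069) = 0.4281; trapped volume = 560.0 × 0.4281 = 239.74 mL.
Additional alveolar pressure from trapping ≈ V_trapped / C = 239.74 / 38.621 = 6.208 cmH2O.

6.2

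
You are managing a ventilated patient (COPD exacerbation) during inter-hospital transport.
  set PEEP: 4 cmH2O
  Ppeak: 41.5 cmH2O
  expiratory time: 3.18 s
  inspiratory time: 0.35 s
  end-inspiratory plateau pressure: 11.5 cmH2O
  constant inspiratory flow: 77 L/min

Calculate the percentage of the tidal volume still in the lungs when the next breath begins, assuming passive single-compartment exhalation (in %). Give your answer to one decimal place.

Flow: 77 L/min ÷ 60 = 1.2833 L/s.
Vt = flow × Ti = 1.2833 L/s × 0.35 s × 1000 mL/L = 449.16 mL.
R = (PIP − Pplat)/V̇ = (41.5 − 11.5) / 1.2833 = 30.0/1.2833 = 23.377 cmH2O·s/L.
C = Vt/(Pplat − PEEP) = 449.16 / (11.5 − 4) = 449.16/7.5 = 59.888 mL/cmH2O.
τ = R × C = 23.377 × 0.05989 L/cmH2O = 1.4 s.
Fraction remaining at end-expiration = e^(−Te/τ) = e^(−3.18/1.4) = 0.1032 → 10.32%.

10.3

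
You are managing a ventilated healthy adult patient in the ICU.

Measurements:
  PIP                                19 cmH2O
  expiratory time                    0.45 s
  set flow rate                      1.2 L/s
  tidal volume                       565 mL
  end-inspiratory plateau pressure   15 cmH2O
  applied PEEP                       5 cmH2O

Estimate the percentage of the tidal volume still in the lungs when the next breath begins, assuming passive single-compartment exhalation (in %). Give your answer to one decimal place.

R = (PIP − Pplat)/V̇ = (19 − 15) / 1.2 = 4.0/1.2 = 3.333 cmH2O·s/L.
C = Vt/(Pplat − PEEP) = 565.0 / (15 − 5) = 565.0/10.0 = 56.5 mL/cmH2O.
τ = R × C = 3.333 × 0.0565 L/cmH2O = 0.1883 s.
Fraction remaining at end-expiration = e^(−Te/τ) = e^(−0.45/0.1883) = 0.09165 → 9.165%.

9.2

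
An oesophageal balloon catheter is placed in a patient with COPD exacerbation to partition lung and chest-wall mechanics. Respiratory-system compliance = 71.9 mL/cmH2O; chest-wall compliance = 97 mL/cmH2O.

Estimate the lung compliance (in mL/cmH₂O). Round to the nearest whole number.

1/CL = 1/Crs − 1/Ccw.
1/CL = 1/71.9 − 1/97 = 0.003599.
CL = 277.85 mL/cmH2O.

278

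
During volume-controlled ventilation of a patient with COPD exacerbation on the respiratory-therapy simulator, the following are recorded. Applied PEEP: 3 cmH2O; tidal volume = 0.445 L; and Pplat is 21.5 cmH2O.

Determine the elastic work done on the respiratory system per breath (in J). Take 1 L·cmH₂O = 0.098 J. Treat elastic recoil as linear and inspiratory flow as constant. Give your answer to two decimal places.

Elastic work ≈ ½ × (Pplat − PEEP) × Vt = 0.5 × (21.5 − 3) × 0.445 L = 0.5 × 18.5 × 0.445 = 4.116 L·cmH2O.
× 0.098 J/(L·cmH2O) → 0.4034 J.

0.40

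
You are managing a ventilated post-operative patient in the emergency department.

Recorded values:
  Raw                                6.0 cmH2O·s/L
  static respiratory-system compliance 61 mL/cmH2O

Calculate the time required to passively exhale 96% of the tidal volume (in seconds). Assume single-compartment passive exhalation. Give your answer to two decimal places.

τ = R × C = 6.0 × 61 mL/cmH2O = 6.0 × 0.061 L/cmH2O = 0.366 s.
Exhaled fraction f = 1 − e^(−t/τ) → t = −τ·ln(1 − f) = −0.366·ln(0.04) = 1.178 s.

1.18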